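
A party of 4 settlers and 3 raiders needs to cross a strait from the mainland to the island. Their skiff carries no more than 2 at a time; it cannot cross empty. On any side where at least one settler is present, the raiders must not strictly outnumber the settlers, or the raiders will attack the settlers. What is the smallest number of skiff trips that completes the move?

Counting alone: each trip to the island takes at most 2 across and each return brings at least 1 back, so after t trips out (and t−1 returns) at most 2t − (t−1) of the 7 are across; that first reaches 7 at t = 6, so at least 11 crossings are needed.
The plan below uses exactly 11 crossings, so it is optimal:
1. 2 raiders → the island.  (the mainland: 4S 1R; the island: 0S 2R)
2. 1 raider ← the mainland.  (the mainland: 4S 2R; the island: 0S 1R)
3. 2 raiders → the island.  (the mainland: 4S 0R; the island: 0S 3R)
4. 1 raider ← the mainland.  (the mainland: 4S 1R; the island: 0S 2R)
5. 2 settlers → the island.  (the mainland: 2S 1R; the island: 2S 2R)
6. 1 raider ← the mainland.  (the mainland: 2S 2R; the island: 2S 1R)
7. 1 settler and 1 raider → the island.  (the mainland: 1S 1R; the island: 3S 2R)
8. 1 settler ← the mainland.  (the mainland: 2S 1R; the island: 2S 2R)
9. 1 settler and 1 raider → the island.  (the mainland: 1S 0R; the island: 3S 3R)
10. 1 raider ← the mainland.  (the mainland: 1S 1R; the island: 3S 2R)
11. 1 settler and 1 raider → the island.  (the mainland: 0S 0R; the island: 4S 3R)

11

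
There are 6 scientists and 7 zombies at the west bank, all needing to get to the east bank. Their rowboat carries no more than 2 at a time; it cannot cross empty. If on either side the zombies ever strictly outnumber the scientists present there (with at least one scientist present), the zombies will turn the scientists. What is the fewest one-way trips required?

impossible

The zombies already outnumber the scientists at the west bank before anyone moves, so the starting position itself is disallowed.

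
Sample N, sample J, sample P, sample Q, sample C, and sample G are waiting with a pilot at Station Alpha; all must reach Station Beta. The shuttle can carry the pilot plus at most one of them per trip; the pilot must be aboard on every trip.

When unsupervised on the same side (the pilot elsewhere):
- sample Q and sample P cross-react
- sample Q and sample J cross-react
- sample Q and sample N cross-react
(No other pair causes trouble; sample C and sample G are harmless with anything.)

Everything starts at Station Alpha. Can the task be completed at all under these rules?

No

Following every safe sequence of crossings from the start, the most of the 6 that can be at Station Beta as the shuttle arrives there on crossings 1, 3, 5, 7 is 1, 2, 3, 4 respectively; the best ever achieved is 4 of 6.
From crossing 9 on, no configuration arises that was not already reachable earlier: only 36 distinct safe configurations (who is on which side, and where the shuttle is) can ever be reached, none of them has everyone across, and every continuation just revisits them. So no valid plan exists.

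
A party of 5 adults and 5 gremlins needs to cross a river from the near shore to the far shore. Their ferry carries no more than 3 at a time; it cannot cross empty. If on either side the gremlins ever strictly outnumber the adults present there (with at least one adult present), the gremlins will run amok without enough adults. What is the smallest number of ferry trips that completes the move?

11

Counting alone: each trip to the far shore takes at most 3 across and each return brings at least 1 back, so after t trips out (and t−1 returns) at most 3t − (t−1) of the 10 are across; that first reaches 10 at t = 5, so at least 9 crossings are needed.
The safety rule pushes this higher. Following every safe sequence of crossings, the most of the 10 that can be at the far shore as the ferry arrives there on crossing 9 is 9 — never all 10.
So no plan with fewer than 11 crossings exists, and this one achieves 11:
1. 2 gremlins → the far shore.  (the near shore: 5A 3G; the far shore: 0A 2G)
2. 1 gremlin ← the near shore.  (the near shore: 5A 4G; the far shore: 0A 1G)
3. 3 gremlins → the far shore.  (the near shore: 5A 1G; the far shore: 0A 4G)
4. 1 gremlin ← the near shore.  (the near shore: 5A 2G; the far shore: 0A 3G)
5. 3 adults → the far shore.  (the near shore: 2A 2G; the far shore: 3A 3G)
6. 1 adult and 1 gremlin ← the near shore.  (the near shore: 3A 3G; the far shore: 2A 2G)
7. 3 adults → the far shore.  (the near shore: 0A 3G; the far shore: 5A 2G)
8. 1 gremlin ← the near shore.  (the near shore: 0A 4G; the far shore: 5A 1G)
9. 2 gremlins → the far shore.  (the near shore: 0A 2G; the far shore: 5A 3G)
10. 1 gremlin ← the near shore.  (the near shore: 0A 3G; the far shore: 5A 2G)
11. 3 gremlins → the far shore.  (the near shore: 0A 0G; the far shore: 5A 5G)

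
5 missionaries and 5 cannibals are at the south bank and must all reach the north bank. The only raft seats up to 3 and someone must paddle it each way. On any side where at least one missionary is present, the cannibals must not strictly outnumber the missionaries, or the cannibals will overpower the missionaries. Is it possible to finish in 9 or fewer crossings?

No

Counting alone: each trip to the north bank takes at most 3 across and each return brings at least 1 back, so after t trips out (and t−1 returns) at most 3t − (t−1) of the 10 are across; that first reaches 10 at t = 5, so at least 9 crossings are needed.
The safety rule pushes this higher. Following every safe sequence of crossings, the most of the 10 that can be at the north bank as the raft arrives there on crossing 9 is 9 — never all 10.
So the move cannot be finished within 9 crossings. (The shortest complete plan takes 11:)
1. 2 cannibals → the north bank.  (the south bank: 5M 3C; the north bank: 0M 2C)
2. 1 cannibal ← the south bank.  (the south bank: 5M 4C; the north bank: 0M 1C)
3. 3 cannibals → the north bank.  (the south bank: 5M 1C; the north bank: 0M 4C)
4. 1 cannibal ← the south bank.  (the south bank: 5M 2C; the north bank: 0M 3C)
5. 3 missionaries → the north bank.  (the south bank: 2M 2C; the north bank: 3M 3C)
6. 1 missionary and 1 cannibal ← the south bank.  (the south bank: 3M 3C; the north bank: 2M 2C)
7. 3 missionaries → the north bank.  (the south bank: 0M 3C; the north bank: 5M 2C)
8. 1 cannibal ← the south bank.  (the south bank: 0M 4C; the north bank: 5M 1C)
9. 2 cannibals → the north bank.  (the south bank: 0M 2C; the north bank: 5M 3C)
10. 1 cannibal ← the south bank.  (the south bank: 0M 3C; the north bank: 5M 2C)
11. 3 cannibals → the north bank.  (the south bank: 0M 0C; the north bank: 5M 5C)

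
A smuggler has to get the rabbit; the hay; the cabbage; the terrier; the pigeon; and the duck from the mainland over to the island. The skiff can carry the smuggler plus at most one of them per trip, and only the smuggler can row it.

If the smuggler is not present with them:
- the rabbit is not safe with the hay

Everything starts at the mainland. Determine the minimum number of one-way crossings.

Counting alone: the smuggler can take at most 1 across per trip to the island, so moving all 6 needs at least 6 loaded trips out, with a return between consecutive ones — at least 11 crossings.
The plan below uses exactly 11 crossings, so it is optimal:
1. Smuggler goes to the island with the rabbit.  [the mainland: the cabbage, the duck, the hay, the pigeon, the terrier | the island: the rabbit]
2. Smuggler goes back to the mainland alone.  [the mainland: the cabbage, the duck, the hay, the pigeon, the terrier | the island: the rabbit]
3. Smuggler goes to the island with the cabbage.  [the mainland: the duck, the hay, the pigeon, the terrier | the island: the cabbage, the rabbit]
4. Smuggler goes back to the mainland alone.  [the mainland: the duck, the hay, the pigeon, the terrier | the island: the cabbage, the rabbit]
5. Smuggler goes to the island with the terrier.  [the mainland: the duck, the hay, the pigeon | the island: the cabbage, the rabbit, the terrier]
6. Smuggler goes back to the mainland alone.  [the mainland: the duck, the hay, the pigeon | the island: the cabbage, the rabbit, the terrier]
7. Smuggler goes to the island with the pigeon.  [the mainland: the duck, the hay | the island: the cabbage, the pigeon, the rabbit, the terrier]
8. Smuggler goes back to the mainland alone.  [the mainland: the duck, the hay | the island: the cabbage, the pigeon, the rabbit, the terrier]
9. Smuggler goes to the island with the duck.  [the mainland: the hay | the island: the cabbage, the duck, the pigeon, the rabbit, the terrier]
10. Smuggler goes back to the mainland alone.  [the mainland: the hay | the island: the cabbage, the duck, the pigeon, the rabbit, the terrier]
11. Smuggler goes to the island with the hay.  [the mainland: — | the island: the cabbage, the duck, the hay, the pigeon, the rabbit, the terrier]

11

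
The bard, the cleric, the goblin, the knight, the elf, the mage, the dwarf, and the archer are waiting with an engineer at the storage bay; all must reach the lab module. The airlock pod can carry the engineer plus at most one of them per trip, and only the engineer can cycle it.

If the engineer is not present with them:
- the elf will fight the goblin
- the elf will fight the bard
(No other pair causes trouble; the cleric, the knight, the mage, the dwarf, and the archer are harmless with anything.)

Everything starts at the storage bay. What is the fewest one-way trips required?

Counting alone: the engineer can take at most 1 across per trip to the lab module, so moving all 8 needs at least 8 loaded trips out, with a return between consecutive ones — at least 15 crossings.
The safety rule pushes this higher. Following every safe sequence of crossings, the most of the 8 that can be at the lab module as the airlock pod arrives there on crossing 15 is 7 — never all 8.
So no plan with fewer than 17 crossings exists, and this one achieves 17:
1. Engineer goes to the lab module with the elf.
2. Engineer goes back to the storage bay alone.
3. Engineer goes to the lab module with the bard.
4. Engineer goes back to the storage bay with the elf.
5. Engineer goes to the lab module with the goblin.
6. Engineer goes back to the storage bay alone.
7. Engineer goes to the lab module with the cleric.
8. Engineer goes back to the storage bay alone.
9. Engineer goes to the lab module with the knight.
10. Engineer goes back to the storage bay alone.
11. Engineer goes to the lab module with the mage.
12. Engineer goes back to the storage bay alone.
13. Engineer goes to the lab module with the dwarf.
14. Engineer goes back to the storage bay alone.
15. Engineer goes to the lab module with the archer.
16. Engineer goes back to the storage bay alone.
17. Engineer goes to the lab module with the elf.

17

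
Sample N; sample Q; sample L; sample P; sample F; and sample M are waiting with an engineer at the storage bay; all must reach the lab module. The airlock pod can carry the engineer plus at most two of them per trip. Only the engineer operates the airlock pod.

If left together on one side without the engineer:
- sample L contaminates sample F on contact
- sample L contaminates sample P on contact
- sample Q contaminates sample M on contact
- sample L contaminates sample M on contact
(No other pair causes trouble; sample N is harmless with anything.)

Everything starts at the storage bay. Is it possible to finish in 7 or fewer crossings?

Yes

Yes — this plan uses 7 crossings (≤ 7):
1. Engineer goes to the lab module with sample L and sample Q.  [the storage bay: sample F, sample M, sample N, sample P | the lab module: sample L, sample Q]
2. Engineer goes back to the storage bay alone.  [the storage bay: sample F, sample M, sample N, sample P | the lab module: sample L, sample Q]
3. Engineer goes to the lab module with sample N.  [the storage bay: sample F, sample M, sample P | the lab module: sample L, sample N, sample Q]
4. Engineer goes back to the storage bay alone.  [the storage bay: sample F, sample M, sample P | the lab module: sample L, sample N, sample Q]
5. Engineer goes to the lab module with sample F and sample P.  [the storage bay: sample M | the lab module: sample F, sample L, sample N, sample P, sample Q]
6. Engineer goes back to the storage bay with sample L.  [the storage bay: sample L, sample M | the lab module: sample F, sample N, sample P, sample Q]
7. Engineer goes to the lab module with sample L and sample M.  [the storage bay: — | the lab module: sample F, sample L, sample M, sample N, sample P, sample Q]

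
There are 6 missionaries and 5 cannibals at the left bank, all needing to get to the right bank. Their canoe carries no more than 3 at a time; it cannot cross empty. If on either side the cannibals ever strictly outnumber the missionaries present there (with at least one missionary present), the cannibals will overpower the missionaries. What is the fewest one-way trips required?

9

Counting alone: each trip to the right bank takes at most 3 across and each return brings at least 1 back, so after t trips out (and t−1 returns) at most 3t − (t−1) of the 11 are across; that first reaches 11 at t = 5, so at least 9 crossings are needed.
The plan below uses exactly 9 crossings, so it is optimal:
1. 3 cannibals → the right bank.  (the left bank: 6M 2C; the right bank: 0M 3C)
2. 1 cannibal ← the left bank.  (the left bank: 6M 3C; the right bank: 0M 2C)
3. 3 missionaries → the right bank.  (the left bank: 3M 3C; the right bank: 3M 2C)
4. 1 missionary ← the left bank.  (the left bank: 4M 3C; the right bank: 2M 2C)
5. 2 missionaries and 1 cannibal → the right bank.  (the left bank: 2M 2C; the right bank: 4M 3C)
6. 1 missionary ← the left bank.  (the left bank: 3M 2C; the right bank: 3M 3C)
7. 2 missionaries and 1 cannibal → the right bank.  (the left bank: 1M 1C; the right bank: 5M 4C)
8. 1 missionary ← the left bank.  (the left bank: 2M 1C; the right bank: 4M 4C)
9. 2 missionaries and 1 cannibal → the right bank.  (the left bank: 0M 0C; the right bank: 6M 5C)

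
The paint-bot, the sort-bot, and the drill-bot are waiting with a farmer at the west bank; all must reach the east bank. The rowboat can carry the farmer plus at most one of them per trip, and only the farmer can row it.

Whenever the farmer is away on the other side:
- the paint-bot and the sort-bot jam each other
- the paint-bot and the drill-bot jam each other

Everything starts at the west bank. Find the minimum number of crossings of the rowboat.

Counting alone: the farmer can take at most 1 across per trip to the east bank, so moving all 3 needs at least 3 loaded trips out, with a return between consecutive ones — at least 5 crossings.
The safety rule pushes this higher. Following every safe sequence of crossings, the most of the 3 that can be at the east bank as the rowboat arrives there on crossing 5 is 2 — never all 3.
So no plan with fewer than 7 crossings exists, and this one achieves 7:
1. Farmer goes to the east bank with the paint-bot.  [the west bank: the drill-bot, the sort-bot | the east bank: the paint-bot]
2. Farmer goes back to the west bank alone.  [the west bank: the drill-bot, the sort-bot | the east bank: the paint-bot]
3. Farmer goes to the east bank with the sort-bot.  [the west bank: the drill-bot | the east bank: the paint-bot, the sort-bot]
4. Farmer goes back to the west bank with the paint-bot.  [the west bank: the drill-bot, the paint-bot | the east bank: the sort-bot]
5. Farmer goes to the east bank with the drill-bot.  [the west bank: the paint-bot | the east bank: the drill-bot, the sort-bot]
6. Farmer goes back to the west bank alone.  [the west bank: the paint-bot | the east bank: the drill-bot, the sort-bot]
7. Farmer goes to the east bank with the paint-bot.  [the west bank: — | the east bank: the drill-bot, the paint-bot, the sort-bot]

7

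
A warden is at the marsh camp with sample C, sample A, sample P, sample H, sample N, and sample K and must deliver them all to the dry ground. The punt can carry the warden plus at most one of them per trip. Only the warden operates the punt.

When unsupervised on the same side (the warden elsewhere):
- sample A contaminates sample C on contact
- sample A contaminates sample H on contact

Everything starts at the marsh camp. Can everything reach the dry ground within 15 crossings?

Yes

Yes — this plan uses 13 crossings (≤ 15):
1. Warden goes to the dry ground with sample A.
2. Warden goes back to the marsh camp alone.
3. Warden goes to the dry ground with sample C.
4. Warden goes back to the marsh camp with sample A.
5. Warden goes to the dry ground with sample H.
6. Warden goes back to the marsh camp alone.
7. Warden goes to the dry ground with sample P.
8. Warden goes back to the marsh camp alone.
9. Warden goes to the dry ground with sample N.
10. Warden goes back to the marsh camp alone.
11. Warden goes to the dry ground with sample K.
12. Warden goes back to the marsh camp alone.
13. Warden goes to the dry ground with sample A.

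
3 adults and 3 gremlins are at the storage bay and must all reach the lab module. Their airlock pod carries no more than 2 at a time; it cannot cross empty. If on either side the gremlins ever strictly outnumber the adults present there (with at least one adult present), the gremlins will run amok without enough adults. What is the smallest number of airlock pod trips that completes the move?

11

Counting alone: each trip to the lab module takes at most 2 across and each return brings at least 1 back, so after t trips out (and t−1 returns) at most 2t − (t−1) of the 6 are across; that first reaches 6 at t = 5, so at least 9 crossings are needed.
The safety rule pushes this higher. Following every safe sequence of crossings, the most of the 6 that can be at the lab module as the airlock pod arrives there on crossing 9 is 5 — never all 6.
So no plan with fewer than 11 crossings exists, and this one achieves 11:
1. 2 gremlins → the lab module.  (the storage bay: 3A 1G; the lab module: 0A 2G)
2. 1 gremlin ← the storage bay.  (the storage bay: 3A 2G; the lab module: 0A 1G)
3. 2 gremlins → the lab module.  (the storage bay: 3A 0G; the lab module: 0A 3G)
4. 1 gremlin ← the storage bay.  (the storage bay: 3A 1G; the lab module: 0A 2G)
5. 2 adults → the lab module.  (the storage bay: 1A 1G; the lab module: 2A 2G)
6. 1 adult and 1 gremlin ← the storage bay.  (the storage bay: 2A 2G; the lab module: 1A 1G)
7. 2 adults → the lab module.  (the storage bay: 0A 2G; the lab module: 3A 1G)
8. 1 gremlin ← the storage bay.  (the storage bay: 0A 3G; the lab module: 3A 0G)
9. 2 gremlins → the lab module.  (the storage bay: 0A 1G; the lab module: 3A 2G)
10. 1 gremlin ← the storage bay.  (the storage bay: 0A 2G; the lab module: 3A 1G)
11. 2 gremlins → the lab module.  (the storage bay: 0A 0G; the lab module: 3A 3G)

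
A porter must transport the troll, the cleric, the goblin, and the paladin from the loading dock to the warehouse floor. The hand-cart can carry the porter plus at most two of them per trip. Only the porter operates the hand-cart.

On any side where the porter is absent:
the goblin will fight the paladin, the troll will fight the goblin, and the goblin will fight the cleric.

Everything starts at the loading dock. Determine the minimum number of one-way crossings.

5

Counting alone: the porter can take at most 2 across per trip to the warehouse floor, so moving all 4 needs at least 2 loaded trips out, with a return between consecutive ones — at least 3 crossings.
The safety rule pushes this higher. Following every safe sequence of crossings, the most of the 4 that can be at the warehouse floor as the hand-cart arrives there on crossing 3 is 3 — never all 4.
So no plan with fewer than 5 crossings exists, and this one achieves 5:
1. Porter goes to the warehouse floor with the goblin.  [the loading dock: the cleric, the paladin, the troll | the warehouse floor: the goblin]
2. Porter goes back to the loading dock alone.  [the loading dock: the cleric, the paladin, the troll | the warehouse floor: the goblin]
3. Porter goes to the warehouse floor with the cleric and the troll.  [the loading dock: the paladin | the warehouse floor: the cleric, the goblin, the troll]
4. Porter goes back to the loading dock with the goblin.  [the loading dock: the goblin, the paladin | the warehouse floor: the cleric, the troll]
5. Porter goes to the warehouse floor with the goblin and the paladin.  [the loading dock: — | the warehouse floor: the cleric, the goblin, the paladin, the troll]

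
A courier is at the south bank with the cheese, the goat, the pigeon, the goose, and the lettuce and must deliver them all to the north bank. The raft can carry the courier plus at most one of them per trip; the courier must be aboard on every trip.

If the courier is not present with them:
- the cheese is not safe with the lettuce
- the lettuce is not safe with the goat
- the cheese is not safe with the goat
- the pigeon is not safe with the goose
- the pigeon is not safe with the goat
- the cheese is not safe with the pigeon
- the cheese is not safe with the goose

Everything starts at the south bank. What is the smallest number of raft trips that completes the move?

Whatever the first load, the items left behind include a forbidden pair without the courier. No opening move is safe, so no plan exists.

impossible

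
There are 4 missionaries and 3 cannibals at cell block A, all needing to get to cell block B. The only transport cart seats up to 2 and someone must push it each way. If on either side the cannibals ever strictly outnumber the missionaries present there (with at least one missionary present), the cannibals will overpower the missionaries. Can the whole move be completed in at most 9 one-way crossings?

Counting alone: each trip to cell block B takes at most 2 across and each return brings at least 1 back, so after t trips out (and t−1 returns) at most 2t − (t−1) of the 7 are across; that first reaches 7 at t = 6, so at least 11 crossings are needed.
Since 9 < 11, 9 crossings cannot be enough. (The shortest complete plan in fact takes 11:)
1. 2 cannibals → cell block B.  (cell block A: 4M 1C; cell block B: 0M 2C)
2. 1 cannibal ← cell block A.  (cell block A: 4M 2C; cell block B: 0M 1C)
3. 2 cannibals → cell block B.  (cell block A: 4M 0C; cell block B: 0M 3C)
4. 1 cannibal ← cell block A.  (cell block A: 4M 1C; cell block B: 0M 2C)
5. 2 missionaries → cell block B.  (cell block A: 2M 1C; cell block B: 2M 2C)
6. 1 cannibal ← cell block A.  (cell block A: 2M 2C; cell block B: 2M 1C)
7. 1 missionary and 1 cannibal → cell block B.  (cell block A: 1M 1C; cell block B: 3M 2C)
8. 1 missionary ← cell block A.  (cell block A: 2M 1C; cell block B: 2M 2C)
9. 1 missionary and 1 cannibal → cell block B.  (cell block A: 1M 0C; cell block B: 3M 3C)
10. 1 cannibal ← cell block A.  (cell block A: 1M 1C; cell block B: 3M 2C)
11. 1 missionary and 1 cannibal → cell block B.  (cell block A: 0M 0C; cell block B: 4M 3C)

No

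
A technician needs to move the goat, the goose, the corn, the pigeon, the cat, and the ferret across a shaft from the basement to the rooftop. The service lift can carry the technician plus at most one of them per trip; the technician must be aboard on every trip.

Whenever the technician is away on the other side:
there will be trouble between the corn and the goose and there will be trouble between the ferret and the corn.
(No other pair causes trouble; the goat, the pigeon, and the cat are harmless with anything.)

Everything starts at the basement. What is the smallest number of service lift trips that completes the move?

13

Counting alone: the technician can take at most 1 across per trip to the rooftop, so moving all 6 needs at least 6 loaded trips out, with a return between consecutive ones — at least 11 crossings.
The safety rule pushes this higher. Following every safe sequence of crossings, the most of the 6 that can be at the rooftop as the service lift arrives there on crossing 11 is 5 — never all 6.
So no plan with fewer than 13 crossings exists, and this one achieves 13:
1. Technician goes to the rooftop with the corn.
2. Technician goes back to the basement alone.
3. Technician goes to the rooftop with the goat.
4. Technician goes back to the basement alone.
5. Technician goes to the rooftop with the goose.
6. Technician goes back to the basement with the corn.
7. Technician goes to the rooftop with the ferret.
8. Technician goes back to the basement alone.
9. Technician goes to the rooftop with the pigeon.
10. Technician goes back to the basement alone.
11. Technician goes to the rooftop with the cat.
12. Technician goes back to the basement alone.
13. Technician goes to the rooftop with the corn.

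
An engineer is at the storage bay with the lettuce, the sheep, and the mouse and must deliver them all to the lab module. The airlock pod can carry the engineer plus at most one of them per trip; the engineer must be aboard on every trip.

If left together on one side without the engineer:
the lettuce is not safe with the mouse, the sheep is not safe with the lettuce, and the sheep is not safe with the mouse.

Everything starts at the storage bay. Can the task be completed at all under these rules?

Whatever the first load, the items left behind include a forbidden pair without the engineer. No opening move is safe, so no plan exists.

No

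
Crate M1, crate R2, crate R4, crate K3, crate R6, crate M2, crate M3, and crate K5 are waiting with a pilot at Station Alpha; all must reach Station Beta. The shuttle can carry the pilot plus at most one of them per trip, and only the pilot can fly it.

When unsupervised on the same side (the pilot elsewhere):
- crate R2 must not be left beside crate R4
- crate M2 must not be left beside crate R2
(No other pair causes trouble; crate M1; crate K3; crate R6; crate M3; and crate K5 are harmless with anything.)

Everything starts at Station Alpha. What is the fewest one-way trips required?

Counting alone: the pilot can take at most 1 across per trip to Station Beta, so moving all 8 needs at least 8 loaded trips out, with a return between consecutive ones — at least 15 crossings.
The safety rule pushes this higher. Following every safe sequence of crossings, the most of the 8 that can be at Station Beta as the shuttle arrives there on crossing 15 is 7 — never all 8.
So no plan with fewer than 17 crossings exists, and this one achieves 17:
1. Pilot goes to Station Beta with crate R2.  [Station Alpha: crate K3, crate K5, crate M1, crate M2, crate M3, crate R4, crate R6 | Station Beta: crate R2]
2. Pilot goes back to Station Alpha alone.  [Station Alpha: crate K3, crate K5, crate M1, crate M2, crate M3, crate R4, crate R6 | Station Beta: crate R2]
3. Pilot goes to Station Beta with crate M1.  [Station Alpha: crate K3, crate K5, crate M2, crate M3, crate R4, crate R6 | Station Beta: crate M1, crate R2]
4. Pilot goes back to Station Alpha alone.  [Station Alpha: crate K3, crate K5, crate M2, crate M3, crate R4, crate R6 | Station Beta: crate M1, crate R2]
5. Pilot goes to Station Beta with crate R4.  [Station Alpha: crate K3, crate K5, crate M2, crate M3, crate R6 | Station Beta: crate M1, crate R2, crate R4]
6. Pilot goes back to Station Alpha with crate R2.  [Station Alpha: crate K3, crate K5, crate M2, crate M3, crate R2, crate R6 | Station Beta: crate M1, crate R4]
7. Pilot goes to Station Beta with crate M2.  [Station Alpha: crate K3, crate K5, crate M3, crate R2, crate R6 | Station Beta: crate M1, crate M2, crate R4]
8. Pilot goes back to Station Alpha alone.  [Station Alpha: crate K3, crate K5, crate M3, crate R2, crate R6 | Station Beta: crate M1, crate M2, crate R4]
9. Pilot goes to Station Beta with crate K3.  [Station Alpha: crate K5, crate M3, crate R2, crate R6 | Station Beta: crate K3, crate M1, crate M2, crate R4]
10. Pilot goes back to Station Alpha alone.  [Station Alpha: crate K5, crate M3, crate R2, crate R6 | Station Beta: crate K3, crate M1, crate M2, crate R4]
11. Pilot goes to Station Beta with crate R6.  [Station Alpha: crate K5, crate M3, crate R2 | Station Beta: crate K3, crate M1, crate M2, crate R4, crate R6]
12. Pilot goes back to Station Alpha alone.  [Station Alpha: crate K5, crate M3, crate R2 | Station Beta: crate K3, crate M1, crate M2, crate R4, crate R6]
13. Pilot goes to Station Beta with crate M3.  [Station Alpha: crate K5, crate R2 | Station Beta: crate K3, crate M1, crate M2, crate M3, crate R4, crate R6]
14. Pilot goes back to Station Alpha alone.  [Station Alpha: crate K5, crate R2 | Station Beta: crate K3, crate M1, crate M2, crate M3, crate R4, crate R6]
15. Pilot goes to Station Beta with crate K5.  [Station Alpha: crate R2 | Station Beta: crate K3, crate K5, crate M1, crate M2, crate M3, crate R4, crate R6]
16. Pilot goes back to Station Alpha alone.  [Station Alpha: crate R2 | Station Beta: crate K3, crate K5, crate M1, crate M2, crate M3, crate R4, crate R6]
17. Pilot goes to Station Beta with crate R2.  [Station Alpha: — | Station Beta: crate K3, crate K5, crate M1, crate M2, crate M3, crate R2, crate R4, crate R6]

17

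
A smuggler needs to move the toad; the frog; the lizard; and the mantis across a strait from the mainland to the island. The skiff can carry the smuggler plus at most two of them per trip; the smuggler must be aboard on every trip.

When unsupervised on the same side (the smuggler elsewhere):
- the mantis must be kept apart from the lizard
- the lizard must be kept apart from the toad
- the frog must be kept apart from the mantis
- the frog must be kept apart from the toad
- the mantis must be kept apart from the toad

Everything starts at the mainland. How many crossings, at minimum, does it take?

Counting alone: the smuggler can take at most 2 across per trip to the island, so moving all 4 needs at least 2 loaded trips out, with a return between consecutive ones — at least 3 crossings.
The safety rule pushes this higher. Following every safe sequence of crossings, the most of the 4 that can be at the island as the skiff arrives there on crossing 3 is 3 — never all 4.
So no plan with fewer than 5 crossings exists, and this one achieves 5:
1. Smuggler goes to the island with the mantis and the toad.
2. Smuggler goes back to the mainland with the toad.
3. Smuggler goes to the island with the frog and the lizard.
4. Smuggler goes back to the mainland with the mantis.
5. Smuggler goes to the island with the mantis and the toad.

5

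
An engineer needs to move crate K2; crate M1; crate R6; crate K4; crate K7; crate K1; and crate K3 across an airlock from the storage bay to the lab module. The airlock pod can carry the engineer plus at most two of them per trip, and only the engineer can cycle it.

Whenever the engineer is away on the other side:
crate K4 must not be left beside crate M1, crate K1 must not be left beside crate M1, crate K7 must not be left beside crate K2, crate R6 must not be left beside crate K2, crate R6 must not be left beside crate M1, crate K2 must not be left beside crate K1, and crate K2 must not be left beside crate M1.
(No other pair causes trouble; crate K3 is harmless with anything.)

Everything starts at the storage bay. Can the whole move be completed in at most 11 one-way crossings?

Yes — this plan uses 11 crossings (≤ 11):
1. Engineer goes to the lab module with crate K2 and crate M1.
2. Engineer goes back to the storage bay with crate K2.
3. Engineer goes to the lab module with crate K2 and crate K4.
4. Engineer goes back to the storage bay with crate M1.
5. Engineer goes to the lab module with crate K3 and crate M1.
6. Engineer goes back to the storage bay with crate M1.
7. Engineer goes to the lab module with crate K1 and crate R6.
8. Engineer goes back to the storage bay with crate K2.
9. Engineer goes to the lab module with crate K2 and crate K7.
10. Engineer goes back to the storage bay with crate K2.
11. Engineer goes to the lab module with crate K2 and crate M1.

Yes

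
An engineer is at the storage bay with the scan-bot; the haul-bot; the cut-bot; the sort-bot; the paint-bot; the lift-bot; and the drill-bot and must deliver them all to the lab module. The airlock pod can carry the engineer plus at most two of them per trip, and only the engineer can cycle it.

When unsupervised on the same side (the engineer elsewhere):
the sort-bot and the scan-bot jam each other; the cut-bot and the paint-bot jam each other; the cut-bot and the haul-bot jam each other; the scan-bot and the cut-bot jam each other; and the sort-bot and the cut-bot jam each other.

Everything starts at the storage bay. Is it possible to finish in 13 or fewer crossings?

Yes — this plan uses 11 crossings (≤ 13):
1. Engineer goes to the lab module with the cut-bot and the scan-bot.  [the storage bay: the drill-bot, the haul-bot, the lift-bot, the paint-bot, the sort-bot | the lab module: the cut-bot, the scan-bot]
2. Engineer goes back to the storage bay with the scan-bot.  [the storage bay: the drill-bot, the haul-bot, the lift-bot, the paint-bot, the scan-bot, the sort-bot | the lab module: the cut-bot]
3. Engineer goes to the lab module with the haul-bot and the scan-bot.  [the storage bay: the drill-bot, the lift-bot, the paint-bot, the sort-bot | the lab module: the cut-bot, the haul-bot, the scan-bot]
4. Engineer goes back to the storage bay with the cut-bot.  [the storage bay: the cut-bot, the drill-bot, the lift-bot, the paint-bot, the sort-bot | the lab module: the haul-bot, the scan-bot]
5. Engineer goes to the lab module with the cut-bot and the paint-bot.  [the storage bay: the drill-bot, the lift-bot, the sort-bot | the lab module: the cut-bot, the haul-bot, the paint-bot, the scan-bot]
6. Engineer goes back to the storage bay with the cut-bot.  [the storage bay: the cut-bot, the drill-bot, the lift-bot, the sort-bot | the lab module: the haul-bot, the paint-bot, the scan-bot]
7. Engineer goes to the lab module with the cut-bot and the lift-bot.  [the storage bay: the drill-bot, the sort-bot | the lab module: the cut-bot, the haul-bot, the lift-bot, the paint-bot, the scan-bot]
8. Engineer goes back to the storage bay with the cut-bot.  [the storage bay: the cut-bot, the drill-bot, the sort-bot | the lab module: the haul-bot, the lift-bot, the paint-bot, the scan-bot]
9. Engineer goes to the lab module with the cut-bot and the drill-bot.  [the storage bay: the sort-bot | the lab module: the cut-bot, the drill-bot, the haul-bot, the lift-bot, the paint-bot, the scan-bot]
10. Engineer goes back to the storage bay with the cut-bot.  [the storage bay: the cut-bot, the sort-bot | the lab module: the drill-bot, the haul-bot, the lift-bot, the paint-bot, the scan-bot]
11. Engineer goes to the lab module with the cut-bot and the sort-bot.  [the storage bay: — | the lab module: the cut-bot, the drill-bot, the haul-bot, the lift-bot, the paint-bot, the scan-bot, the sort-bot]

Yes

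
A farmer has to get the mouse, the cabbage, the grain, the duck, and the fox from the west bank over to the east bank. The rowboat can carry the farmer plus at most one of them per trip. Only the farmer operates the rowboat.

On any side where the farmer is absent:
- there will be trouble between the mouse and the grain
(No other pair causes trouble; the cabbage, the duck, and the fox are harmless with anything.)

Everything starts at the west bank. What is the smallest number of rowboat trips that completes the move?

9

Counting alone: the farmer can take at most 1 across per trip to the east bank, so moving all 5 needs at least 5 loaded trips out, with a return between consecutive ones — at least 9 crossings.
The plan below uses exactly 9 crossings, so it is optimal:
1. Farmer goes to the east bank with the mouse.
2. Farmer goes back to the west bank alone.
3. Farmer goes to the east bank with the cabbage.
4. Farmer goes back to the west bank alone.
5. Farmer goes to the east bank with the duck.
6. Farmer goes back to the west bank alone.
7. Farmer goes to the east bank with the fox.
8. Farmer goes back to the west bank alone.
9. Farmer goes to the east bank with the grain.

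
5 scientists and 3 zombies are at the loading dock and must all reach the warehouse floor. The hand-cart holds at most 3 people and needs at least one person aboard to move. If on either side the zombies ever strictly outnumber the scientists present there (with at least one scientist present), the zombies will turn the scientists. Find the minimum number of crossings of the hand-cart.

7

Counting alone: each trip to the warehouse floor takes at most 3 across and each return brings at least 1 back, so after t trips out (and t−1 returns) at most 3t − (t−1) of the 8 are across; that first reaches 8 at t = 4, so at least 7 crossings are needed.
The plan below uses exactly 7 crossings, so it is optimal:
1. 2 zombies → the warehouse floor.  (the loading dock: 5S 1Z; the warehouse floor: 0S 2Z)
2. 1 zombie ← the loading dock.  (the loading dock: 5S 2Z; the warehouse floor: 0S 1Z)
3. 2 scientists and 1 zombie → the warehouse floor.  (the loading dock: 3S 1Z; the warehouse floor: 2S 2Z)
4. 1 zombie ← the loading dock.  (the loading dock: 3S 2Z; the warehouse floor: 2S 1Z)
5. 1 scientist and 2 zombies → the warehouse floor.  (the loading dock: 2S 0Z; the warehouse floor: 3S 3Z)
6. 1 zombie ← the loading dock.  (the loading dock: 2S 1Z; the warehouse floor: 3S 2Z)
7. 2 scientists and 1 zombie → the warehouse floor.  (the loading dock: 0S 0Z; the warehouse floor: 5S 3Z)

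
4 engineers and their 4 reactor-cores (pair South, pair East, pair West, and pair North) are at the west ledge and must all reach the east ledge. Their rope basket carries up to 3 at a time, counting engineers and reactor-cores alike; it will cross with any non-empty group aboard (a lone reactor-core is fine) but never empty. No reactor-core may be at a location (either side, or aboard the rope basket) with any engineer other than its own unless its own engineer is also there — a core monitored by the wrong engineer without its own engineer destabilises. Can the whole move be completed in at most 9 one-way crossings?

Yes — this plan uses 9 crossings (≤ 9):
1. engineer South and reactor-core South cross → the east ledge.
2. engineer South crosses ← the west ledge.
3. engineer East, engineer South, and reactor-core East cross → the east ledge.
4. engineer South and reactor-core South cross ← the west ledge.
5. engineer North, engineer South, and engineer West cross → the east ledge.
6. reactor-core East crosses ← the west ledge.
7. reactor-core East and reactor-core South cross → the east ledge.
8. reactor-core South crosses ← the west ledge.
9. reactor-core North, reactor-core South, and reactor-core West cross → the east ledge.

Yes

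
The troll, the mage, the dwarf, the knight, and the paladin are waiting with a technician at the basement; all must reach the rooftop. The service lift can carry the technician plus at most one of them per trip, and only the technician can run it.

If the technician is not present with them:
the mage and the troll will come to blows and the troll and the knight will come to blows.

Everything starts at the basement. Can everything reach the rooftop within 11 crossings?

Yes

Yes — this plan uses 11 crossings (≤ 11):
1. Technician goes to the rooftop with the troll.
2. Technician goes back to the basement alone.
3. Technician goes to the rooftop with the mage.
4. Technician goes back to the basement with the troll.
5. Technician goes to the rooftop with the knight.
6. Technician goes back to the basement alone.
7. Technician goes to the rooftop with the dwarf.
8. Technician goes back to the basement alone.
9. Technician goes to the rooftop with the paladin.
10. Technician goes back to the basement alone.
11. Technician goes to the rooftop with the troll.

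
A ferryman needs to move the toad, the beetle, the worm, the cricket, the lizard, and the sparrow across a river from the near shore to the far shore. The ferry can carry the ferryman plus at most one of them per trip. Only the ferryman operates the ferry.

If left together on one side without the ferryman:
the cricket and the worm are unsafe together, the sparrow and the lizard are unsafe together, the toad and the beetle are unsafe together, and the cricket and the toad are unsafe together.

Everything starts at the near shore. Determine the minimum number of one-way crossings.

Whatever the first load, the items left behind include a forbidden pair without the ferryman. No opening move is safe, so no plan exists.

impossible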